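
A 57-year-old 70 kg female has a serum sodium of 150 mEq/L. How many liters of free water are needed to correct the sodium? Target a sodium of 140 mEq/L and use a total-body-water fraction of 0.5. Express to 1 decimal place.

2.5 L

TBW = 0.5 · 70 = 35 L
Free water deficit = TBW · (Na/140 − 1)
= 35 · (150/140 − 1)
= 35 · 0.0714
= 2.5 L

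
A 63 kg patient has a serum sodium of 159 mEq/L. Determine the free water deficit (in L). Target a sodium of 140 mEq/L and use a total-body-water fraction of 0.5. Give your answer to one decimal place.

4.3 L

TBW = 0.5 · 63 = 31.5 L
Free water deficit = TBW · (Na/140 − 1)
= 31.5 · (159/140 − 1)
= 31.5 · 0.1357
= 4.27 L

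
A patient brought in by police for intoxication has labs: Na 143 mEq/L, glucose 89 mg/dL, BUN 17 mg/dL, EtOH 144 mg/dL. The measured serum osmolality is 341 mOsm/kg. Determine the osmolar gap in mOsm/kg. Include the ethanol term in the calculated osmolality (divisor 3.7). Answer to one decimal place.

5.1 mOsm/kg

Calculated osmolality = 2·Na + glucose/18 + BUN/2.8 + ethanol/3.7
= 2·143 + 89/18 + 17/2.8 + 144/3.7
= 286 + 4.94 + 6.07 + 38.92
= 335.93 mOsm/kg ≈ 335.9 mOsm/kg
Osmolar gap = measured − calculated = 341 − 335.9 = 5.1 mOsm/kg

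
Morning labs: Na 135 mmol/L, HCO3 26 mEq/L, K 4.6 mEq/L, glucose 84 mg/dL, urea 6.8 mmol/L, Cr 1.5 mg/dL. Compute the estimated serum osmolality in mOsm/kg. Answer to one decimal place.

281.5 mOsm/kg

Calculated osmolality = 2·Na + glucose/18 + urea
= 2·135 + 84/18 + 6.8
= 270 + 4.67 + 6.80
= 281.47 mOsm/kg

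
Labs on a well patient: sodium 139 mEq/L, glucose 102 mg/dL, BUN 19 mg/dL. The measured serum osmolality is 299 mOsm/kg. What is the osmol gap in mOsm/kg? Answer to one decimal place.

Calculated osmolality = 2·Na + glucose/18 + BUN/2.8
= 2·139 + 102/18 + 19/2.8
= 278 + 5.67 + 6.79
= 290.46 mOsm/kg ≈ 290.5 mOsm/kg
Osmolar gap = measured − calculated = 299 − 290.5 = 8.5 mOsm/kg

8.5 mOsm/kg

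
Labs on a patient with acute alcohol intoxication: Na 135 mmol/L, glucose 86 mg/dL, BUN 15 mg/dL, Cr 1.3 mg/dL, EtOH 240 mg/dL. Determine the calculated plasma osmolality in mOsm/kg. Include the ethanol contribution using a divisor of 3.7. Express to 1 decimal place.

Calculated osmolality = 2·Na + glucose/18 + BUN/2.8 + ethanol/3.7
= 2·135 + 86/18 + 15/2.8 + 240/3.7
= 270 + 4.78 + 5.36 + 64.86
= 345 mOsm/kg

345.0 mOsm/kg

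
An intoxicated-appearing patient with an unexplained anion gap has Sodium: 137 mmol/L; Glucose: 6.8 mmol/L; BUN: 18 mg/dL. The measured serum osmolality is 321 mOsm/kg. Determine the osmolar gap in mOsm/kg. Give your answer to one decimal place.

33.8 mOsm/kg

Calculated osmolality = 2·Na + glucose + BUN/2.8
= 2·137 + 6.8 + 18/2.8
= 274 + 6.80 + 6.43
= 287.23 mOsm/kg ≈ 287.2 mOsm/kg
Osmolar gap = measured − calculated = 321 − 287.2 = 33.8 mOsm/kg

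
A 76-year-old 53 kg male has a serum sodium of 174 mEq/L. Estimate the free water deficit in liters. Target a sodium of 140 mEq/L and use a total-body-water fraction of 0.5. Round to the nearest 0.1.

TBW = 0.5 · 53 = 26.5 L
Free water deficit = TBW · (Na/140 − 1)
= 26.5 · (174/140 − 1)
= 26.5 · 0.2429
= 6.44 L

6.4 L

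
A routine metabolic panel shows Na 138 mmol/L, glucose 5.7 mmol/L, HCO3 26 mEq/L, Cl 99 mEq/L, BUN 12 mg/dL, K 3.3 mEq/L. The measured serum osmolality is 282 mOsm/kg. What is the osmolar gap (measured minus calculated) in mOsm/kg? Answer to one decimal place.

-4.0 mOsm/kg

Calculated osmolality = 2·Na + glucose + BUN/2.8
= 2·138 + 5.7 + 12/2.8
= 276 + 5.70 + 4.29
= 285.99 mOsm/kg ≈ 286.0 mOsm/kg
Osmolar gap = measured − calculated = 282 − 286.0 = -4.0 mOsm/kg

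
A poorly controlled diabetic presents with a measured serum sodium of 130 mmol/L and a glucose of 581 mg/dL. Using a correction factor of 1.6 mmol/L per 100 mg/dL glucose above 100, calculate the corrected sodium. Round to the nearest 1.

Corrected Na = measured Na + 1.6 · (glucose − 100)/100
= 130 + 1.6 · (581 − 100)/100
= 130 + 7.7
= 137.7 mmol/L

138 mmol/L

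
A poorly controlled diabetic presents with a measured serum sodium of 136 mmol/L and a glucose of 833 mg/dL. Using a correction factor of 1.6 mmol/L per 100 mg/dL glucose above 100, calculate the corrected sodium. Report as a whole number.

148 mmol/L

Corrected Na = measured Na + 1.6 · (glucose − 100)/100
= 136 + 1.6 · (833 − 100)/100
= 136 + 11.7
= 147.7 mmol/L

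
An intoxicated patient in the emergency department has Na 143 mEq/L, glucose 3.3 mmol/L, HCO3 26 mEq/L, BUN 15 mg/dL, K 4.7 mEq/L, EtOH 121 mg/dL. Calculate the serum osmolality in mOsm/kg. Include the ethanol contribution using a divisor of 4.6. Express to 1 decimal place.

321.0 mOsm/kg

Calculated osmolality = 2·Na + glucose + BUN/2.8 + ethanol/4.6
= 2·143 + 3.3 + 15/2.8 + 121/4.6
= 286 + 3.30 + 5.36 + 26.30
= 320.96 mOsm/kg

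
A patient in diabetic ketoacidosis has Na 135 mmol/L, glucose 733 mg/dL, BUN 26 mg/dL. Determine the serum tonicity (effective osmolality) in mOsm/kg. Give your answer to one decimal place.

Effective osmolality excludes urea (freely permeant across cell membranes):
2·Na + glucose/18
= 2·135 + 733/18
= 270 + 40.72
= 310.72 mOsm/kg

310.7 mOsm/kg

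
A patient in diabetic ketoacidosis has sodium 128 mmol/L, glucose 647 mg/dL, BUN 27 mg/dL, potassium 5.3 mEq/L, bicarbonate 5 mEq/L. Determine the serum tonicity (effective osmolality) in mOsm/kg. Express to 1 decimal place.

Effective osmolality excludes urea (freely permeant across cell membranes):
2·Na + glucose/18
= 2·128 + 647/18
= 256 + 35.94
= 291.94 mOsm/kg

291.9 mOsm/kg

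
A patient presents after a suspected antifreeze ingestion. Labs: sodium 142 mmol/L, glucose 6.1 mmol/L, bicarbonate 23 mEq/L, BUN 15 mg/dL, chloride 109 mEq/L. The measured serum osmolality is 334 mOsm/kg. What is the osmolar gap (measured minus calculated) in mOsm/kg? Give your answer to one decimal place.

38.5 mOsm/kg

Calculated osmolality = 2·Na + glucose + BUN/2.8
= 2·142 + 6.1 + 15/2.8
= 284 + 6.10 + 5.36
= 295.46 mOsm/kg ≈ 295.5 mOsm/kg
Osmolar gap = measured − calculated = 334 − 295.5 = 38.5 mOsm/kg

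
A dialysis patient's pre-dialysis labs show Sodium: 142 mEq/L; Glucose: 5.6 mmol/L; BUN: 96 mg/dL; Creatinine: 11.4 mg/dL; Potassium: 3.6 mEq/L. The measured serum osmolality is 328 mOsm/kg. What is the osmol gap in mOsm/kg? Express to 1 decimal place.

4.1 mOsm/kg

Calculated osmolality = 2·Na + glucose + BUN/2.8
= 2·142 + 5.6 + 96/2.8
= 284 + 5.60 + 34.29
= 323.89 mOsm/kg ≈ 323.9 mOsm/kg
Osmolar gap = measured − calculated = 328 − 323.9 = 4.1 mOsm/kg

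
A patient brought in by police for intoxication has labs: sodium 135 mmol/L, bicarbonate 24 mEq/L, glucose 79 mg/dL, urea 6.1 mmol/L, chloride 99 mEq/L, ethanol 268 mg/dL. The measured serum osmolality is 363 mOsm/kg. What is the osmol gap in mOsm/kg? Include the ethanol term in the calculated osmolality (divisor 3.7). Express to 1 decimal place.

Calculated osmolality = 2·Na + glucose/18 + urea + ethanol/3.7
= 2·135 + 79/18 + 6.1 + 268/3.7
= 270 + 4.39 + 6.10 + 72.43
= 352.92 mOsm/kg ≈ 352.9 mOsm/kg
Osmolar gap = measured − calculated = 363 − 352.9 = 10.1 mOsm/kg

10.1 mOsm/kg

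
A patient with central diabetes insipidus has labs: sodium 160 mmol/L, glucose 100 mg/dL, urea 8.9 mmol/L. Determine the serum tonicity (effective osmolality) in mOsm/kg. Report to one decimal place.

325.6 mOsm/kg

Effective osmolality excludes urea (freely permeant across cell membranes):
2·Na + glucose/18
= 2·160 + 100/18
= 320 + 5.56
= 325.56 mOsm/kg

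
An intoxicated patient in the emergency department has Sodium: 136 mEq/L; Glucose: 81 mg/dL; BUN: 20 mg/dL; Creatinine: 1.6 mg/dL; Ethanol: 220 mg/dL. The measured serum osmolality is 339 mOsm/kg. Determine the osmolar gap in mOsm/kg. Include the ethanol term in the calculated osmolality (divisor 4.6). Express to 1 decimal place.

7.5 mOsm/kg

Calculated osmolality = 2·Na + glucose/18 + BUN/2.8 + ethanol/4.6
= 2·136 + 81/18 + 20/2.8 + 220/4.6
= 272 + 4.50 + 7.14 + 47.83
= 331.47 mOsm/kg ≈ 331.5 mOsm/kg
Osmolar gap = measured − calculated = 339 − 331.5 = 7.5 mOsm/kg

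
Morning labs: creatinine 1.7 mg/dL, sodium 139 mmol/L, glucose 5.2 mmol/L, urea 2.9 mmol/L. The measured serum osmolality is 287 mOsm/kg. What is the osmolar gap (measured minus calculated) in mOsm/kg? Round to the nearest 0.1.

0.9 mOsm/kg

Calculated osmolality = 2·Na + glucose + urea
= 2·139 + 5.2 + 2.9
= 278 + 5.20 + 2.90
= 286.1 mOsm/kg ≈ 286.1 mOsm/kg
Osmolar gap = measured − calculated = 287 − 286.1 = 0.9 mOsm/kg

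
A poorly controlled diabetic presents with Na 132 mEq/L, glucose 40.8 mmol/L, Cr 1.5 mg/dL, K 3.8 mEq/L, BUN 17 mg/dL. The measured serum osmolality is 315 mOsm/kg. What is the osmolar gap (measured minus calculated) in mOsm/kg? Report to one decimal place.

Calculated osmolality = 2·Na + glucose + BUN/2.8
= 2·132 + 40.8 + 17/2.8
= 264 + 40.80 + 6.07
= 310.87 mOsm/kg ≈ 310.9 mOsm/kg
Osmolar gap = measured − calculated = 315 − 310.9 = 4.1 mOsm/kg

4.1 mOsm/kg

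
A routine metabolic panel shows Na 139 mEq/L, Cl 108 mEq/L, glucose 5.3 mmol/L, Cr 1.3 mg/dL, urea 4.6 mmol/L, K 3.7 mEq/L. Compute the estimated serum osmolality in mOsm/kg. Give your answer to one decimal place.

Calculated osmolality = 2·Na + glucose + urea
= 2·139 + 5.3 + 4.6
= 278 + 5.30 + 4.60
= 287.9 mOsm/kg

287.9 mOsm/kg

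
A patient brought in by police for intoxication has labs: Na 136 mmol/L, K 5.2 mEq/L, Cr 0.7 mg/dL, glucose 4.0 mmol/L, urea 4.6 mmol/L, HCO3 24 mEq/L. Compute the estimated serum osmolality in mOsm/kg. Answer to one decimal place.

Calculated osmolality = 2·Na + glucose + urea
= 2·136 + 4 + 4.6
= 272 + 4 + 4.60
= 280.6 mOsm/kg

280.6 mOsm/kg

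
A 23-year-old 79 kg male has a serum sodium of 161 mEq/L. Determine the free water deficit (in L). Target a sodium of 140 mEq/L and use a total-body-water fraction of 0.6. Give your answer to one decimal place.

TBW = 0.6 · 79 = 47.4 L
Free water deficit = TBW · (Na/140 − 1)
= 47.4 · (161/140 − 1)
= 47.4 · 0.15
= 7.11 L

7.1 L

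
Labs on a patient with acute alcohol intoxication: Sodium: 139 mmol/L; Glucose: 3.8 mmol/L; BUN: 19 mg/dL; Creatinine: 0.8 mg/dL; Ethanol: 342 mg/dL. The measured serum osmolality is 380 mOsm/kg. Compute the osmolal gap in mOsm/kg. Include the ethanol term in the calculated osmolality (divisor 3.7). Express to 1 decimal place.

Calculated osmolality = 2·Na + glucose + BUN/2.8 + ethanol/3.7
= 2·139 + 3.8 + 19/2.8 + 342/3.7
= 278 + 3.80 + 6.79 + 92.43
= 381.02 mOsm/kg ≈ 381.0 mOsm/kg
Osmolar gap = measured − calculated = 380 − 381.0 = -1.0 mOsm/kg

-1.0 mOsm/kg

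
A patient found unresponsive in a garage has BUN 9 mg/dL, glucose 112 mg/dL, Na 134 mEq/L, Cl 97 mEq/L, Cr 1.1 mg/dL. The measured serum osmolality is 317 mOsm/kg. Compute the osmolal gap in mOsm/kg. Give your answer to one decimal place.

39.6 mOsm/kg

Calculated osmolality = 2·Na + glucose/18 + BUN/2.8
= 2·134 + 112/18 + 9/2.8
= 268 + 6.22 + 3.21
= 277.43 mOsm/kg ≈ 277.4 mOsm/kg
Osmolar gap = measured − calculated = 317 − 277.4 = 39.6 mOsm/kg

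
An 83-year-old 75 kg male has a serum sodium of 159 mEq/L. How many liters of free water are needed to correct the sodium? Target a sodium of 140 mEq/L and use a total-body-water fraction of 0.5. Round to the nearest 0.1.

5.1 L

TBW = 0.5 · 75 = 37.5 L
Free water deficit = TBW · (Na/140 − 1)
= 37.5 · (159/140 − 1)
= 37.5 · 0.1357
= 5.09 L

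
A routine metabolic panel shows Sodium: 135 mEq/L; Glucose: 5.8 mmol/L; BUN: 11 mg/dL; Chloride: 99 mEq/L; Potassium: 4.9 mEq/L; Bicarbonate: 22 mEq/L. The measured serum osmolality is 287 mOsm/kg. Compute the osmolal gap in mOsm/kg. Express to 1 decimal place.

7.3 mOsm/kg

Calculated osmolality = 2·Na + glucose + BUN/2.8
= 2·135 + 5.8 + 11/2.8
= 270 + 5.80 + 3.93
= 279.73 mOsm/kg ≈ 279.7 mOsm/kg
Osmolar gap = measured − calculated = 287 − 279.7 = 7.3 mOsm/kg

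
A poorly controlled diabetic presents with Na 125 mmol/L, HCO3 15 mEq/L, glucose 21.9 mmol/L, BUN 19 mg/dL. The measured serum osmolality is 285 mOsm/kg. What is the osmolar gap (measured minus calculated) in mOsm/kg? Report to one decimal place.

Calculated osmolality = 2·Na + glucose + BUN/2.8
= 2·125 + 21.9 + 19/2.8
= 250 + 21.90 + 6.79
= 278.69 mOsm/kg ≈ 278.7 mOsm/kg
Osmolar gap = measured − calculated = 285 − 278.7 = 6.3 mOsm/kg

6.3 mOsm/kg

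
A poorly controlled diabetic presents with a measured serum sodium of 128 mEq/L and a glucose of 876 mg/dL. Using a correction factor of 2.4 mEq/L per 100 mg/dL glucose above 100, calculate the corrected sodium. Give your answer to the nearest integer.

Corrected Na = measured Na + 2.4 · (glucose − 100)/100
= 128 + 2.4 · (876 − 100)/100
= 128 + 18.6
= 146.6 mEq/L

147 mEq/L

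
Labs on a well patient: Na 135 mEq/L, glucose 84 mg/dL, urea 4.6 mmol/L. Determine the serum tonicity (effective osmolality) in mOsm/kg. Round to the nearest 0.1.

274.7 mOsm/kg

Effective osmolality excludes urea (freely permeant across cell membranes):
2·Na + glucose/18
= 2·135 + 84/18
= 270 + 4.67
= 274.67 mOsm/kg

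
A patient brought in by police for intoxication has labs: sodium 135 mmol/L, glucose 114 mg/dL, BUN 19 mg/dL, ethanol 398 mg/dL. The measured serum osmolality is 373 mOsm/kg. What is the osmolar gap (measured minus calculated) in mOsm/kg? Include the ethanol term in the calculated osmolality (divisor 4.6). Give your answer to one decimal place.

3.4 mOsm/kg

Calculated osmolality = 2·Na + glucose/18 + BUN/2.8 + ethanol/4.6
= 2·135 + 114/18 + 19/2.8 + 398/4.6
= 270 + 6.33 + 6.79 + 86.52
= 369.64 mOsm/kg ≈ 369.6 mOsm/kg
Osmolar gap = measured − calculated = 373 − 369.6 = 3.4 mOsm/kg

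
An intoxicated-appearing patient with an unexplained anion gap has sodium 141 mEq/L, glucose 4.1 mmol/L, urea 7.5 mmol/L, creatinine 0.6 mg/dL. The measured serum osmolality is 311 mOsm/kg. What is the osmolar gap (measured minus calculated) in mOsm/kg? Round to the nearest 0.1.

17.4 mOsm/kg

Calculated osmolality = 2·Na + glucose + urea
= 2·141 + 4.1 + 7.5
= 282 + 4.10 + 7.50
= 293.6 mOsm/kg ≈ 293.6 mOsm/kg
Osmolar gap = measured − calculated = 311 − 293.6 = 17.4 mOsm/kg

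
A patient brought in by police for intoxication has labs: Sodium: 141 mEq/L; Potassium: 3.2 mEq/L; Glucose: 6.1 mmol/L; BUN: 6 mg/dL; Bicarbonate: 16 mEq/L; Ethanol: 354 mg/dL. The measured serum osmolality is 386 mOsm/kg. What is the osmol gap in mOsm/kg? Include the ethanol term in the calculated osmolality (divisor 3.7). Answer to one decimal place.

Calculated osmolality = 2·Na + glucose + BUN/2.8 + ethanol/3.7
= 2·141 + 6.1 + 6/2.8 + 354/3.7
= 282 + 6.10 + 2.14 + 95.68
= 385.92 mOsm/kg ≈ 385.9 mOsm/kg
Osmolar gap = measured − calculated = 386 − 385.9 = 0.1 mOsm/kg

0.1 mOsm/kg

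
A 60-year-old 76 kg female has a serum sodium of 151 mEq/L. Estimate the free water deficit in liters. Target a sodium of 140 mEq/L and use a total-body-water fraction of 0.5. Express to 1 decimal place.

TBW = 0.5 · 76 = 38 L
Free water deficit = TBW · (Na/140 − 1)
= 38 · (151/140 − 1)
= 38 · 0.0786
= 2.99 L

3.0 L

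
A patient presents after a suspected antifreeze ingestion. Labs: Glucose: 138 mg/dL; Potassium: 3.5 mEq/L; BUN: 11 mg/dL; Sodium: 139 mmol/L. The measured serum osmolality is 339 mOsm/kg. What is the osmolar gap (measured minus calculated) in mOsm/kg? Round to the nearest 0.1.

49.4 mOsm/kg

Calculated osmolality = 2·Na + glucose/18 + BUN/2.8
= 2·139 + 138/18 + 11/2.8
= 278 + 7.67 + 3.93
= 289.6 mOsm/kg ≈ 289.6 mOsm/kg
Osmolar gap = measured − calculated = 339 − 289.6 = 49.4 mOsm/kg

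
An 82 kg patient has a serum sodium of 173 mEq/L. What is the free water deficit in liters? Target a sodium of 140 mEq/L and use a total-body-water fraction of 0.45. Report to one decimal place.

TBW = 0.45 · 82 = 36.9 L
Free water deficit = TBW · (Na/140 − 1)
= 36.9 · (173/140 − 1)
= 36.9 · 0.2357
= 8.7 L

8.7 L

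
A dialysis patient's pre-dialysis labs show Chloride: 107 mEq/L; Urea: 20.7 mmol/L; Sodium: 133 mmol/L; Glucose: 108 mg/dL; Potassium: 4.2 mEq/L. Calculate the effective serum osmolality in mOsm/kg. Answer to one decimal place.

272.0 mOsm/kg

Effective osmolality excludes urea (freely permeant across cell membranes):
2·Na + glucose/18
= 2·133 + 108/18
= 266 + 6
= 272 mOsm/kg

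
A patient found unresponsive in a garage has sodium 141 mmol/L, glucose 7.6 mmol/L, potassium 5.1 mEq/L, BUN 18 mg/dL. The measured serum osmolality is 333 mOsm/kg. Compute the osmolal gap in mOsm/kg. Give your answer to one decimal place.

Calculated osmolality = 2·Na + glucose + BUN/2.8
= 2·141 + 7.6 + 18/2.8
= 282 + 7.60 + 6.43
= 296.03 mOsm/kg ≈ 296.0 mOsm/kg
Osmolar gap = measured − calculated = 333 − 296.0 = 37.0 mOsm/kg

37.0 mOsm/kg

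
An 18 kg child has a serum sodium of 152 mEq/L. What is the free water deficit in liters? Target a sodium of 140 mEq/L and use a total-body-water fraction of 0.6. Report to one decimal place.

0.9 L

TBW = 0.6 · 18 = 10.8 L
Free water deficit = TBW · (Na/140 − 1)
= 10.8 · (152/140 − 1)
= 10.8 · 0.0857
= 0.93 L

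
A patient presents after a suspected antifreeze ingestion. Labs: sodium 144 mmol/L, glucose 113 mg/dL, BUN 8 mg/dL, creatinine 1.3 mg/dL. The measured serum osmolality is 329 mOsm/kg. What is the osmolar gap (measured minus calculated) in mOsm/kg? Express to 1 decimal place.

Calculated osmolality = 2·Na + glucose/18 + BUN/2.8
= 2·144 + 113/18 + 8/2.8
= 288 + 6.28 + 2.86
= 297.14 mOsm/kg ≈ 297.1 mOsm/kg
Osmolar gap = measured − calculated = 329 − 297.1 = 31.9 mOsm/kg

31.9 mOsm/kg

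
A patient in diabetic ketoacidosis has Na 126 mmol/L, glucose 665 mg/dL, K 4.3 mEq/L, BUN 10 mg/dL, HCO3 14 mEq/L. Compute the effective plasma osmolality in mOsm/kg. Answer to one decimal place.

288.9 mOsm/kg

Effective osmolality excludes urea (freely permeant across cell membranes):
2·Na + glucose/18
= 2·126 + 665/18
= 252 + 36.94
= 288.94 mOsm/kg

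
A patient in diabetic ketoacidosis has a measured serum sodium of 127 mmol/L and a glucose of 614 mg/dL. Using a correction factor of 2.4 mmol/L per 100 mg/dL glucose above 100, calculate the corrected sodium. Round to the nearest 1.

139 mmol/L

Corrected Na = measured Na + 2.4 · (glucose − 100)/100
= 127 + 2.4 · (614 − 100)/100
= 127 + 12.3
= 139.3 mmol/L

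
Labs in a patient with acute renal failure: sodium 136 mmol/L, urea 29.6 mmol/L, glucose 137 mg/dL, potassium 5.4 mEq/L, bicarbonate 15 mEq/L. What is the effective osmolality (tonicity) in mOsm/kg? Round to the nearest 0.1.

279.6 mOsm/kg

Effective osmolality excludes urea (freely permeant across cell membranes):
2·Na + glucose/18
= 2·136 + 137/18
= 272 + 7.61
= 279.61 mOsm/kg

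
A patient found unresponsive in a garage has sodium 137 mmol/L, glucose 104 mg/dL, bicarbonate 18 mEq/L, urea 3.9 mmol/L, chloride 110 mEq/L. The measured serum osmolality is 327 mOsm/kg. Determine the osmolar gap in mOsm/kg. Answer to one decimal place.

43.3 mOsm/kg

Calculated osmolality = 2·Na + glucose/18 + urea
= 2·137 + 104/18 + 3.9
= 274 + 5.78 + 3.90
= 283.68 mOsm/kg ≈ 283.7 mOsm/kg
Osmolar gap = measured − calculated = 327 − 283.7 = 43.3 mOsm/kg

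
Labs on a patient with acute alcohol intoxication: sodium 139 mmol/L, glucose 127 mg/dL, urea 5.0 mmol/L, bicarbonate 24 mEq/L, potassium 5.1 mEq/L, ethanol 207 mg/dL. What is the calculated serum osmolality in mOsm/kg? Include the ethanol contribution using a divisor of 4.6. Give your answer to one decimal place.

335.1 mOsm/kg

Calculated osmolality = 2·Na + glucose/18 + urea + ethanol/4.6
= 2·139 + 127/18 + 5 + 207/4.6
= 278 + 7.06 + 5 + 45
= 335.06 mOsm/kg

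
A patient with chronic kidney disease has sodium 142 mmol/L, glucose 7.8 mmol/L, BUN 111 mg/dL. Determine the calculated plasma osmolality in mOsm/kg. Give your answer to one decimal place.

Calculated osmolality = 2·Na + glucose + BUN/2.8
= 2·142 + 7.8 + 111/2.8
= 284 + 7.80 + 39.64
= 331.44 mOsm/kg

331.4 mOsm/kg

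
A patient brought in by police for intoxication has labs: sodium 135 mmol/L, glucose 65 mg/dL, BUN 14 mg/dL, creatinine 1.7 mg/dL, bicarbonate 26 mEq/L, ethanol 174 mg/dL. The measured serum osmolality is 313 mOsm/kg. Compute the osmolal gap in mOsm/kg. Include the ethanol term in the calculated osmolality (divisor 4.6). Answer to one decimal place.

-3.4 mOsm/kg

Calculated osmolality = 2·Na + glucose/18 + BUN/2.8 + ethanol/4.6
= 2·135 + 65/18 + 14/2.8 + 174/4.6
= 270 + 3.61 + 5 + 37.83
= 316.44 mOsm/kg ≈ 316.4 mOsm/kg
Osmolar gap = measured − calculated = 313 − 316.4 = -3.4 mOsm/kg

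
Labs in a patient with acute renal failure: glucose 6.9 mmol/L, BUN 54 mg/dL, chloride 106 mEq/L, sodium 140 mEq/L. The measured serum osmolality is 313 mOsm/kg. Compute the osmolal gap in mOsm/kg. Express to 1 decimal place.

Calculated osmolality = 2·Na + glucose + BUN/2.8
= 2·140 + 6.9 + 54/2.8
= 280 + 6.90 + 19.29
= 306.19 mOsm/kg ≈ 306.2 mOsm/kg
Osmolar gap = measured − calculated = 313 − 306.2 = 6.8 mOsm/kg

6.8 mOsm/kg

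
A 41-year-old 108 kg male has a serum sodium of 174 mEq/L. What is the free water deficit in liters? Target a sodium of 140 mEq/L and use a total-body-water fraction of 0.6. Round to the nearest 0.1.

TBW = 0.6 · 108 = 64.8 L
Free water deficit = TBW · (Na/140 − 1)
= 64.8 · (174/140 − 1)
= 64.8 · 0.2429
= 15.74 L

15.7 L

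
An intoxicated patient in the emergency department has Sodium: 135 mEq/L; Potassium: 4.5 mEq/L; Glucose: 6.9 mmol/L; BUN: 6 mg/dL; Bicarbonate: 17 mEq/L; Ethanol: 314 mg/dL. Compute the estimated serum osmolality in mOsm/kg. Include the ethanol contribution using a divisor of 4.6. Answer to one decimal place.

Calculated osmolality = 2·Na + glucose + BUN/2.8 + ethanol/4.6
= 2·135 + 6.9 + 6/2.8 + 314/4.6
= 270 + 6.90 + 2.14 + 68.26
= 347.3 mOsm/kg

347.3 mOsm/kg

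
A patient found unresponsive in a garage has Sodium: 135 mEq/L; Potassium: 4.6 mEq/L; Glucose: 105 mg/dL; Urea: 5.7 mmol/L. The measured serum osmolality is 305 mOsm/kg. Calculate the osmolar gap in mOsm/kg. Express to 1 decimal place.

Calculated osmolality = 2·Na + glucose/18 + urea
= 2·135 + 105/18 + 5.7
= 270 + 5.83 + 5.70
= 281.53 mOsm/kg ≈ 281.5 mOsm/kg
Osmolar gap = measured − calculated = 305 − 281.5 = 23.5 mOsm/kg

23.5 mOsm/kg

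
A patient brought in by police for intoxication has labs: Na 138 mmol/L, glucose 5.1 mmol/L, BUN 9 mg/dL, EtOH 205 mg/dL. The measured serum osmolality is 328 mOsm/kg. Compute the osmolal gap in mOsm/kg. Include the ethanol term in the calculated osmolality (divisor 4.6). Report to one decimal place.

Calculated osmolality = 2·Na + glucose + BUN/2.8 + ethanol/4.6
= 2·138 + 5.1 + 9/2.8 + 205/4.6
= 276 + 5.10 + 3.21 + 44.57
= 328.88 mOsm/kg ≈ 328.9 mOsm/kg
Osmolar gap = measured − calculated = 328 − 328.9 = -0.9 mOsm/kg

-0.9 mOsm/kg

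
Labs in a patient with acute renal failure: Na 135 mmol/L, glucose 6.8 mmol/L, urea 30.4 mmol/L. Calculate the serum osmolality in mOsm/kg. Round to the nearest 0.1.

Calculated osmolality = 2·Na + glucose + urea
= 2·135 + 6.8 + 30.4
= 270 + 6.80 + 30.40
= 307.2 mOsm/kg

307.2 mOsm/kg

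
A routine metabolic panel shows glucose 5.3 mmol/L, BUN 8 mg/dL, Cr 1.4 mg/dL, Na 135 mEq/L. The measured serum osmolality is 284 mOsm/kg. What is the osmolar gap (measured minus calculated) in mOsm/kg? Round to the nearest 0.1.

5.8 mOsm/kg

Calculated osmolality = 2·Na + glucose + BUN/2.8
= 2·135 + 5.3 + 8/2.8
= 270 + 5.30 + 2.86
= 278.16 mOsm/kg ≈ 278.2 mOsm/kg
Osmolar gap = measured − calculated = 284 − 278.2 = 5.8 mOsm/kg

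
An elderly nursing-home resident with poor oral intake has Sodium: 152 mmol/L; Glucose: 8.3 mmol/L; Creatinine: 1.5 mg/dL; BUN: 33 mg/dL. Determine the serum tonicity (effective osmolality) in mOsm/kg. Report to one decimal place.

Effective osmolality excludes urea (freely permeant across cell membranes):
2·Na + glucose
= 2·152 + 8.3
= 304 + 8.3
= 312.3 mOsm/kg

312.3 mOsm/kg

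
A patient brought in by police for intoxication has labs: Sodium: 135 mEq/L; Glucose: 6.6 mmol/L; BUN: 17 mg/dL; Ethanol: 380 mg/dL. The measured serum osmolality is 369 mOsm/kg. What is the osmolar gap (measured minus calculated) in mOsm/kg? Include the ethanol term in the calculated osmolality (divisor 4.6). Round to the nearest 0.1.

3.7 mOsm/kg

Calculated osmolality = 2·Na + glucose + BUN/2.8 + ethanol/4.6
= 2·135 + 6.6 + 17/2.8 + 380/4.6
= 270 + 6.60 + 6.07 + 82.61
= 365.28 mOsm/kg ≈ 365.3 mOsm/kg
Osmolar gap = measured − calculated = 369 − 365.3 = 3.7 mOsm/kg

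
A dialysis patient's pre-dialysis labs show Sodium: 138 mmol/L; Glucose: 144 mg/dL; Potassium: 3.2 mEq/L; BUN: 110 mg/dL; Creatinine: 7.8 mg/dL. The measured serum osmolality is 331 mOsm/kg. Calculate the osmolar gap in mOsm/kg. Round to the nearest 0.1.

7.7 mOsm/kg

Calculated osmolality = 2·Na + glucose/18 + BUN/2.8
= 2·138 + 144/18 + 110/2.8
= 276 + 8 + 39.29
= 323.29 mOsm/kg ≈ 323.3 mOsm/kg
Osmolar gap = measured − calculated = 331 − 323.3 = 7.7 mOsm/kg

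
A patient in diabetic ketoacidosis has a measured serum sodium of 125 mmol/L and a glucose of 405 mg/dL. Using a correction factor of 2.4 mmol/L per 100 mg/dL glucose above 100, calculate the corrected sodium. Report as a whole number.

Corrected Na = measured Na + 2.4 · (glucose − 100)/100
= 125 + 2.4 · (405 − 100)/100
= 125 + 7.3
= 132.3 mmol/L

132 mmol/L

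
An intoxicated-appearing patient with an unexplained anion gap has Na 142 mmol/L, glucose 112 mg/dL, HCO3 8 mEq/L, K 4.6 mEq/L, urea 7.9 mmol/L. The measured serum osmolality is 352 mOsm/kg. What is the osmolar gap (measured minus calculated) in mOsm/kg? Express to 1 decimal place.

53.9 mOsm/kg

Calculated osmolality = 2·Na + glucose/18 + urea
= 2·142 + 112/18 + 7.9
= 284 + 6.22 + 7.90
= 298.12 mOsm/kg ≈ 298.1 mOsm/kg
Osmolar gap = measured − calculated = 352 − 298.1 = 53.9 mOsm/kg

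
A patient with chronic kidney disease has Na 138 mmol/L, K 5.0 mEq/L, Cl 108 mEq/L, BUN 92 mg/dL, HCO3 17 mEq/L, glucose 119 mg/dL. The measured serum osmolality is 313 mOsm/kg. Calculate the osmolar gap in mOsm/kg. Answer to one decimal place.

Calculated osmolality = 2·Na + glucose/18 + BUN/2.8
= 2·138 + 119/18 + 92/2.8
= 276 + 6.61 + 32.86
= 315.47 mOsm/kg ≈ 315.5 mOsm/kg
Osmolar gap = measured − calculated = 313 − 315.5 = -2.5 mOsm/kg

-2.5 mOsm/kg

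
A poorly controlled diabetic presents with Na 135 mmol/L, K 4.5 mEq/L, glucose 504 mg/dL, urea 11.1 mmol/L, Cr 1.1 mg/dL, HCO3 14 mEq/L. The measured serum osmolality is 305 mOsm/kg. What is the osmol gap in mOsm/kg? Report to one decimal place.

Calculated osmolality = 2·Na + glucose/18 + urea
= 2·135 + 504/18 + 11.1
= 270 + 28 + 11.10
= 309.1 mOsm/kg ≈ 309.1 mOsm/kg
Osmolar gap = measured − calculated = 305 − 309.1 = -4.1 mOsm/kg

-4.1 mOsm/kg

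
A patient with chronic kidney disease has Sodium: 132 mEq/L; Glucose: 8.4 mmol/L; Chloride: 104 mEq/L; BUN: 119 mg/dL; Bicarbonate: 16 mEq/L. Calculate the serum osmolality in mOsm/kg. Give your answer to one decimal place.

314.9 mOsm/kg

Calculated osmolality = 2·Na + glucose + BUN/2.8
= 2·132 + 8.4 + 119/2.8
= 264 + 8.40 + 42.50
= 314.9 mOsm/kg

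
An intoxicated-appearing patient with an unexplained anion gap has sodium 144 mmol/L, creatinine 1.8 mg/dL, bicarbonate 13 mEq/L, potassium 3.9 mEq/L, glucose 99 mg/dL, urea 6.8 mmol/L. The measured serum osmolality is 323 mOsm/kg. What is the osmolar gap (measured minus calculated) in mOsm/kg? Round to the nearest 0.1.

Calculated osmolality = 2·Na + glucose/18 + urea
= 2·144 + 99/18 + 6.8
= 288 + 5.50 + 6.80
= 300.3 mOsm/kg ≈ 300.3 mOsm/kg
Osmolar gap = measured − calculated = 323 − 300.3 = 22.7 mOsm/kg

22.7 mOsm/kg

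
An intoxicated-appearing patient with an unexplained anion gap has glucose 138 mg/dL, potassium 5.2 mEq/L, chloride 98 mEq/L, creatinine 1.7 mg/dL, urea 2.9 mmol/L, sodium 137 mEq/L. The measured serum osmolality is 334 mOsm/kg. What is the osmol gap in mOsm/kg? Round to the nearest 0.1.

Calculated osmolality = 2·Na + glucose/18 + urea
= 2·137 + 138/18 + 2.9
= 274 + 7.67 + 2.90
= 284.57 mOsm/kg ≈ 284.6 mOsm/kg
Osmolar gap = measured − calculated = 334 − 284.6 = 49.4 mOsm/kg

49.4 mOsm/kg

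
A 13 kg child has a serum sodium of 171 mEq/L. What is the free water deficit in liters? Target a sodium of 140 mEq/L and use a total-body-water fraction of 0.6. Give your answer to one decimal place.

1.7 L

TBW = 0.6 · 13 = 7.8 L
Free water deficit = TBW · (Na/140 − 1)
= 7.8 · (171/140 − 1)
= 7.8 · 0.2214
= 1.73 L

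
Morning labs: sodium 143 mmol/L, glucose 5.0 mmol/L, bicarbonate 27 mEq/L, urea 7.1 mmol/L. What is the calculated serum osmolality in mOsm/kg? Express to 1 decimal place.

Calculated osmolality = 2·Na + glucose + urea
= 2·143 + 5 + 7.1
= 286 + 5 + 7.10
= 298.1 mOsm/kg

298.1 mOsm/kg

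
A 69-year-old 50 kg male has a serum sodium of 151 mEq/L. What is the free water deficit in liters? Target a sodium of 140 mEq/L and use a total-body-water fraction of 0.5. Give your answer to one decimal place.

TBW = 0.5 · 50 = 25 L
Free water deficit = TBW · (Na/140 − 1)
= 25 · (151/140 − 1)
= 25 · 0.0786
= 1.97 L

2.0 L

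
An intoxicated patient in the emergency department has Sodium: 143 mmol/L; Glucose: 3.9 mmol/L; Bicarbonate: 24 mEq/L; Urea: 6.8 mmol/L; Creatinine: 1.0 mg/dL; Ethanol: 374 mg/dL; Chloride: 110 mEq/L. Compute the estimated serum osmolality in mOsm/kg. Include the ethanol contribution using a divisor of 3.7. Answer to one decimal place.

397.8 mOsm/kg

Calculated osmolality = 2·Na + glucose + urea + ethanol/3.7
= 2·143 + 3.9 + 6.8 + 374/3.7
= 286 + 3.90 + 6.80 + 101.08
= 397.78 mOsm/kg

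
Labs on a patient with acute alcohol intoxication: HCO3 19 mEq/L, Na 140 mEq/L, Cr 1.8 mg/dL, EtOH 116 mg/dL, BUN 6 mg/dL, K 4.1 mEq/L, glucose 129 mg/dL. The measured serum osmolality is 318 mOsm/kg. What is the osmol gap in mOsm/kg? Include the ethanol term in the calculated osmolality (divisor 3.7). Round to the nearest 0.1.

-2.7 mOsm/kg

Calculated osmolality = 2·Na + glucose/18 + BUN/2.8 + ethanol/3.7
= 2·140 + 129/18 + 6/2.8 + 116/3.7
= 280 + 7.17 + 2.14 + 31.35
= 320.66 mOsm/kg ≈ 320.7 mOsm/kg
Osmolar gap = measured − calculated = 318 − 320.7 = -2.7 mOsm/kg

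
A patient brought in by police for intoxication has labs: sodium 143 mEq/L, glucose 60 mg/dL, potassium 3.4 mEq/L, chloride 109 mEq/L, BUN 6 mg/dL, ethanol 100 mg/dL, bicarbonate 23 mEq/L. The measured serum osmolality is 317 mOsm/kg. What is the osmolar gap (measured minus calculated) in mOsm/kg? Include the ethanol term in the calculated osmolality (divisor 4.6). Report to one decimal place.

Calculated osmolality = 2·Na + glucose/18 + BUN/2.8 + ethanol/4.6
= 2·143 + 60/18 + 6/2.8 + 100/4.6
= 286 + 3.33 + 2.14 + 21.74
= 313.21 mOsm/kg ≈ 313.2 mOsm/kg
Osmolar gap = measured − calculated = 317 − 313.2 = 3.8 mOsm/kg

3.8 mOsm/kg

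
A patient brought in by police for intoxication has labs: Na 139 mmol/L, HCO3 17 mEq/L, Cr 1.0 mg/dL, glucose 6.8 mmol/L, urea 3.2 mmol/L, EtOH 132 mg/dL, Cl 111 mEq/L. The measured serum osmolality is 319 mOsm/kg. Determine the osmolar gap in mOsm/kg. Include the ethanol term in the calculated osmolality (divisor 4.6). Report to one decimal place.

Calculated osmolality = 2·Na + glucose + urea + ethanol/4.6
= 2·139 + 6.8 + 3.2 + 132/4.6
= 278 + 6.80 + 3.20 + 28.70
= 316.7 mOsm/kg ≈ 316.7 mOsm/kg
Osmolar gap = measured − calculated = 319 − 316.7 = 2.3 mOsm/kg

2.3 mOsm/kg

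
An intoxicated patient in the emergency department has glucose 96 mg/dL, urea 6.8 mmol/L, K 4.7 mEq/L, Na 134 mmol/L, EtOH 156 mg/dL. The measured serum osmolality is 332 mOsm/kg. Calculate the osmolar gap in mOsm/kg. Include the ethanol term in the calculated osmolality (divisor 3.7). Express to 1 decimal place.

9.7 mOsm/kg

Calculated osmolality = 2·Na + glucose/18 + urea + ethanol/3.7
= 2·134 + 96/18 + 6.8 + 156/3.7
= 268 + 5.33 + 6.80 + 42.16
= 322.29 mOsm/kg ≈ 322.3 mOsm/kg
Osmolar gap = measured − calculated = 332 − 322.3 = 9.7 mOsm/kg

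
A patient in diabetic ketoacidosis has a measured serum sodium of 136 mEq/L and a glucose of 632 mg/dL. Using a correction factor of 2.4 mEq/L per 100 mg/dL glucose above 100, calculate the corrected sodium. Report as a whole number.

Corrected Na = measured Na + 2.4 · (glucose − 100)/100
= 136 + 2.4 · (632 − 100)/100
= 136 + 12.8
= 148.8 mEq/L

149 mEq/L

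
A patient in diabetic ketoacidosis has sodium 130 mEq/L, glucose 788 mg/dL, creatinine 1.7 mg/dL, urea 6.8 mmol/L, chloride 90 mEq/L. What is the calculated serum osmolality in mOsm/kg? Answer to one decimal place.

310.6 mOsm/kg

Calculated osmolality = 2·Na + glucose/18 + urea
= 2·130 + 788/18 + 6.8
= 260 + 43.78 + 6.80
= 310.58 mOsm/kg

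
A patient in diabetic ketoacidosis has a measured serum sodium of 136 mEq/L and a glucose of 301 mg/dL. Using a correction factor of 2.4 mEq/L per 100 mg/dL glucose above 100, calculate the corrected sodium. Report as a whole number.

141 mEq/L

Corrected Na = measured Na + 2.4 · (glucose − 100)/100
= 136 + 2.4 · (301 − 100)/100
= 136 + 4.8
= 140.8 mEq/L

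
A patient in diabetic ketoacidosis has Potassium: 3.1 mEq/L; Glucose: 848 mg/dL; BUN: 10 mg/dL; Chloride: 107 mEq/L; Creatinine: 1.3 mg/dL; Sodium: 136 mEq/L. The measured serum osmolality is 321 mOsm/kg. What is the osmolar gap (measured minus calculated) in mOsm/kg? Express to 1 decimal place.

-1.7 mOsm/kg

Calculated osmolality = 2·Na + glucose/18 + BUN/2.8
= 2·136 + 848/18 + 10/2.8
= 272 + 47.11 + 3.57
= 322.68 mOsm/kg ≈ 322.7 mOsm/kg
Osmolar gap = measured − calculated = 321 − 322.7 = -1.7 mOsm/kg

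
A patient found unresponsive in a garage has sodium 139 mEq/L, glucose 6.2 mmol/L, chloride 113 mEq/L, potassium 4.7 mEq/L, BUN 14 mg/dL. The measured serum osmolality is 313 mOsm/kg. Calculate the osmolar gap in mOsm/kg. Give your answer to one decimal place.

23.8 mOsm/kg

Calculated osmolality = 2·Na + glucose + BUN/2.8
= 2·139 + 6.2 + 14/2.8
= 278 + 6.20 + 5
= 289.2 mOsm/kg ≈ 289.2 mOsm/kg
Osmolar gap = measured − calculated = 313 − 289.2 = 23.8 mOsm/kg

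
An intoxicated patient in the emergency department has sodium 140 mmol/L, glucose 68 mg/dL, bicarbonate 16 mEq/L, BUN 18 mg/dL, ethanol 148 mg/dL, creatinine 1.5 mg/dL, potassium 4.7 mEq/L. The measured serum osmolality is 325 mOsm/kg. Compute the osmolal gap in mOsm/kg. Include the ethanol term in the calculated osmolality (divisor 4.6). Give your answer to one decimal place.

2.6 mOsm/kg

Calculated osmolality = 2·Na + glucose/18 + BUN/2.8 + ethanol/4.6
= 2·140 + 68/18 + 18/2.8 + 148/4.6
= 280 + 3.78 + 6.43 + 32.17
= 322.38 mOsm/kg ≈ 322.4 mOsm/kg
Osmolar gap = measured − calculated = 325 − 322.4 = 2.6 mOsm/kg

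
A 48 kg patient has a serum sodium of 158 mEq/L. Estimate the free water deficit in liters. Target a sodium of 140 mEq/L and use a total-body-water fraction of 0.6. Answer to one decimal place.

TBW = 0.6 · 48 = 28.8 L
Free water deficit = TBW · (Na/140 − 1)
= 28.8 · (158/140 − 1)
= 28.8 · 0.1286
= 3.7 L

3.7 L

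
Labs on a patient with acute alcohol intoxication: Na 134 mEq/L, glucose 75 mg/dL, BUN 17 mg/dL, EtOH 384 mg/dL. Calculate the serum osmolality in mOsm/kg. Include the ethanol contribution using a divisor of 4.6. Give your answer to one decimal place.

Calculated osmolality = 2·Na + glucose/18 + BUN/2.8 + ethanol/4.6
= 2·134 + 75/18 + 17/2.8 + 384/4.6
= 268 + 4.17 + 6.07 + 83.48
= 361.72 mOsm/kg

361.7 mOsm/kg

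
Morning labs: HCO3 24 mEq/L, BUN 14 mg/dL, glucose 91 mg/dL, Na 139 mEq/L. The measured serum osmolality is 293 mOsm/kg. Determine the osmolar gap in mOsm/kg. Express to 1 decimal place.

4.9 mOsm/kg

Calculated osmolality = 2·Na + glucose/18 + BUN/2.8
= 2·139 + 91/18 + 14/2.8
= 278 + 5.06 + 5
= 288.06 mOsm/kg ≈ 288.1 mOsm/kg
Osmolar gap = measured − calculated = 293 − 288.1 = 4.9 mOsm/kg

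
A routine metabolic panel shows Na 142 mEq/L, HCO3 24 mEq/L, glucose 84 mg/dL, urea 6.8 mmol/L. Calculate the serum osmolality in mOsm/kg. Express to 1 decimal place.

295.5 mOsm/kg

Calculated osmolality = 2·Na + glucose/18 + urea
= 2·142 + 84/18 + 6.8
= 284 + 4.67 + 6.80
= 295.47 mOsm/kg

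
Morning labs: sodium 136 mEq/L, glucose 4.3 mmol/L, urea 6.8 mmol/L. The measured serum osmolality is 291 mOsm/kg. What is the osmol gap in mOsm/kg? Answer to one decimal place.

Calculated osmolality = 2·Na + glucose + urea
= 2·136 + 4.3 + 6.8
= 272 + 4.30 + 6.80
= 283.1 mOsm/kg ≈ 283.1 mOsm/kg
Osmolar gap = measured − calculated = 291 − 283.1 = 7.9 mOsm/kg

7.9 mOsm/kg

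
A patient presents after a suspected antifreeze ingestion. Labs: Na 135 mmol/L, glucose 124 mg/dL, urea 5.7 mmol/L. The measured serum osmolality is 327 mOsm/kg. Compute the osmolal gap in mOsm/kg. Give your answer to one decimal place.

Calculated osmolality = 2·Na + glucose/18 + urea
= 2·135 + 124/18 + 5.7
= 270 + 6.89 + 5.70
= 282.59 mOsm/kg ≈ 282.6 mOsm/kg
Osmolar gap = measured − calculated = 327 − 282.6 = 44.4 mOsm/kg

44.4 mOsm/kg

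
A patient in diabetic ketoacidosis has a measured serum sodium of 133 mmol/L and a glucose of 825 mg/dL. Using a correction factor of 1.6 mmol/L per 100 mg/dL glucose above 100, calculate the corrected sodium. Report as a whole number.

145 mmol/L

Corrected Na = measured Na + 1.6 · (glucose − 100)/100
= 133 + 1.6 · (825 − 100)/100
= 133 + 11.6
= 144.6 mmol/L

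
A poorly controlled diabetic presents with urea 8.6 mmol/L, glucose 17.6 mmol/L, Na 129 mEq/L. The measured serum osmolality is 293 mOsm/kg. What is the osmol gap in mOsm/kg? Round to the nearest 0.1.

Calculated osmolality = 2·Na + glucose + urea
= 2·129 + 17.6 + 8.6
= 258 + 17.60 + 8.60
= 284.2 mOsm/kg ≈ 284.2 mOsm/kg
Osmolar gap = measured − calculated = 293 − 284.2 = 8.8 mOsm/kg

8.8 mOsm/kg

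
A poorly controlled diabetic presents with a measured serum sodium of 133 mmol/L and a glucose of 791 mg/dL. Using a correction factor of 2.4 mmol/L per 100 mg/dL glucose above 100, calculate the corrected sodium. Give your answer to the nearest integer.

Corrected Na = measured Na + 2.4 · (glucose − 100)/100
= 133 + 2.4 · (791 − 100)/100
= 133 + 16.6
= 149.6 mmol/L

150 mmol/L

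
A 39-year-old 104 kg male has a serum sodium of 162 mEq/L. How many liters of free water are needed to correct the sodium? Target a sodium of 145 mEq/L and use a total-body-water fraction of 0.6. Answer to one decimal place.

7.3 L

TBW = 0.6 · 104 = 62.4 L
Free water deficit = TBW · (Na/145 − 1)
= 62.4 · (162/145 − 1)
= 62.4 · 0.1172
= 7.31 L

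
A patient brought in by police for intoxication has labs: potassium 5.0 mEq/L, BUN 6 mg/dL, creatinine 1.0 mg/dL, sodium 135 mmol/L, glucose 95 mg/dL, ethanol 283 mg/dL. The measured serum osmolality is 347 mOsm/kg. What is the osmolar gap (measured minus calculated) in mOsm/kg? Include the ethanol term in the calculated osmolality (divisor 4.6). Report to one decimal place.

8.1 mOsm/kg

Calculated osmolality = 2·Na + glucose/18 + BUN/2.8 + ethanol/4.6
= 2·135 + 95/18 + 6/2.8 + 283/4.6
= 270 + 5.28 + 2.14 + 61.52
= 338.94 mOsm/kg ≈ 338.9 mOsm/kg
Osmolar gap = measured − calculated = 347 − 338.9 = 8.1 mOsm/kg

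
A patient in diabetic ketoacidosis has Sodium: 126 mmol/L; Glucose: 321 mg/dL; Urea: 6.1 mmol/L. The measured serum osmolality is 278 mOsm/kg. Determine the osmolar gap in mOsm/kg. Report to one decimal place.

Calculated osmolality = 2·Na + glucose/18 + urea
= 2·126 + 321/18 + 6.1
= 252 + 17.83 + 6.10
= 275.93 mOsm/kg ≈ 275.9 mOsm/kg
Osmolar gap = measured − calculated = 278 − 275.9 = 2.1 mOsm/kg

2.1 mOsm/kg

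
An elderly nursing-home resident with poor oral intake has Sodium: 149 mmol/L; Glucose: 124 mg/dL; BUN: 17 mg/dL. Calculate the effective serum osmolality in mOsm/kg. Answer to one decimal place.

304.9 mOsm/kg

Effective osmolality excludes urea (freely permeant across cell membranes):
2·Na + glucose/18
= 2·149 + 124/18
= 298 + 6.89
= 304.89 mOsm/kg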